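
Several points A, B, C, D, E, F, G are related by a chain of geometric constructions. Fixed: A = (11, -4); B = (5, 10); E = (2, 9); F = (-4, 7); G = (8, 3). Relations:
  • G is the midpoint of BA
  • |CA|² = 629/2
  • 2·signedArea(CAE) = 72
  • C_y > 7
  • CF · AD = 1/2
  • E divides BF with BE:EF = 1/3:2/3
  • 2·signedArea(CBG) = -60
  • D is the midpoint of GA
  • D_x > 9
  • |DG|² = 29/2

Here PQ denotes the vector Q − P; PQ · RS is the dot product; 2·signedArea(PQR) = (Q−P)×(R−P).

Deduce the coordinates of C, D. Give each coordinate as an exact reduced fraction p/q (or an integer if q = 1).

1. C_x = -5/2  [2·signedArea(CBG) = -60 ∩ 2·signedArea(CAE) = 72]
2. C_y = 15/2  [2·signedArea(CBG) = -60 ∩ 2·signedArea(CAE) = 72]
   → C = (-5/2, 15/2)
3. D_x = 19/2  [D is the midpoint of GA]
4. D_y = -1/2  [D is the midpoint of GA]
   → D = (19/2, -1/2)

C = (-5/2, 15/2)
D = (19/2, -1/2)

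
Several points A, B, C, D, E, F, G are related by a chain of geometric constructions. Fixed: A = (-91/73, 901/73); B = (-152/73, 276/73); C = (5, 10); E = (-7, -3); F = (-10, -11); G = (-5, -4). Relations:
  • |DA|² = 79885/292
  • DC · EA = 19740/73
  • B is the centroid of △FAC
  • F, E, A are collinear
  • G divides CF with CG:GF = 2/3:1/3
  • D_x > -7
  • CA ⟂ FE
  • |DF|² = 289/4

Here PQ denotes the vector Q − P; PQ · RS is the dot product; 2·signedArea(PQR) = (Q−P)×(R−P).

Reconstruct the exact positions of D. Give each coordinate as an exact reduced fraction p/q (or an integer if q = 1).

D = (-6, -7/2)

1. D_x = -6  [line -420/73·x + -1120/73·y + -6440/73 = 0 ∩ |DA|² = 79885/292]
2. D_y = -7/2  [line -420/73·x + -1120/73·y + -6440/73 = 0 ∩ |DA|² = 79885/292]
   → D = (-6, -7/2)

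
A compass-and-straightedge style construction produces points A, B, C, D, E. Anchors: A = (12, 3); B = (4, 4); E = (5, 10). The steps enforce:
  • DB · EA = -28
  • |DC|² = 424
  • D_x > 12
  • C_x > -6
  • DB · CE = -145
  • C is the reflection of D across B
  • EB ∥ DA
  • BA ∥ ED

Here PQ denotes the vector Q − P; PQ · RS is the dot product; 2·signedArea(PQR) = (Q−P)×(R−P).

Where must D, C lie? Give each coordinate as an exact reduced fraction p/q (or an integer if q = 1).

C = (-5, -1)
D = (13, 9)

1. D_x = 13  [EB ∥ DA ∩ BA ∥ ED]
2. D_y = 9  [EB ∥ DA ∩ BA ∥ ED]
   → D = (13, 9)
3. C_x = -5  [C is the reflection of D across B]
4. C_y = -1  [C is the reflection of D across B]
   → C = (-5, -1)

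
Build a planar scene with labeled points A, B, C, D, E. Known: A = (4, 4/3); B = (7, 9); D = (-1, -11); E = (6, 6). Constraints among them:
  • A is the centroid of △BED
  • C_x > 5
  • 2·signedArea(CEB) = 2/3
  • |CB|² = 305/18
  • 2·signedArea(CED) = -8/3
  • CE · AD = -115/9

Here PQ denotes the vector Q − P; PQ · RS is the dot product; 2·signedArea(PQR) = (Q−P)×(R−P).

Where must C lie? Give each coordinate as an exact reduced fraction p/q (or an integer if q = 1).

1. C_x = 11/2  [2·signedArea(CED) = -8/3 ∩ CE · AD = -115/9]
2. C_y = 31/6  [2·signedArea(CED) = -8/3 ∩ CE · AD = -115/9]
   → C = (11/2, 31/6)

C = (11/2, 31/6)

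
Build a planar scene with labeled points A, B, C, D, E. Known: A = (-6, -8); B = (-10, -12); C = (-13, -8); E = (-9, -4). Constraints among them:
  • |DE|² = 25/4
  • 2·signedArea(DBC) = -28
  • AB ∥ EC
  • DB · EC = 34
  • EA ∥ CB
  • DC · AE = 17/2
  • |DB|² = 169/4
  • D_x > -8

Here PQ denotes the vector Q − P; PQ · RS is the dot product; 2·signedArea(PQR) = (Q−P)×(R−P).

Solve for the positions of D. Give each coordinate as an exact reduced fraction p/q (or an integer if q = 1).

D = (-15/2, -6)

1. D_x = -15/2  [DC · AE = 17/2 ∩ DB · EC = 34]
2. D_y = -6  [DC · AE = 17/2 ∩ DB · EC = 34]
   → D = (-15/2, -6)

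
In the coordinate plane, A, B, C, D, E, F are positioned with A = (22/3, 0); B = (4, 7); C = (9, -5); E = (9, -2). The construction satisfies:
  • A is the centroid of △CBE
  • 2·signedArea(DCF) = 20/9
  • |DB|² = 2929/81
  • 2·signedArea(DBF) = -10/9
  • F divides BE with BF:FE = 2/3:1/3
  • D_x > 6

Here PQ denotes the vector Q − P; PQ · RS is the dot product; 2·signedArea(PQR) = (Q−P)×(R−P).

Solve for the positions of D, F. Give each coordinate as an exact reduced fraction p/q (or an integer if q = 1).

D = (61/9, 5/3)
F = (22/3, 1)

1. F_x = 22/3  [F divides BE with BF:FE = 2/3:1/3]
2. F_y = 1  [F divides BE with BF:FE = 2/3:1/3]
   → F = (22/3, 1)
3. D_x = 61/9  [2·signedArea(DBF) = -10/9 ∩ 2·signedArea(DCF) = 20/9]
4. D_y = 5/3  [2·signedArea(DBF) = -10/9 ∩ 2·signedArea(DCF) = 20/9]
   → D = (61/9, 5/3)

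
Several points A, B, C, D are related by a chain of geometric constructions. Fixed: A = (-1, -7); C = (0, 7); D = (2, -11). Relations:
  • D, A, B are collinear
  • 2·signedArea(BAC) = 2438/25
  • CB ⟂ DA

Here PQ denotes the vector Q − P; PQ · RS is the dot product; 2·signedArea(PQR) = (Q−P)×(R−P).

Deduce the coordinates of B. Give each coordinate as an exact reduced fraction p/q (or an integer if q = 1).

B = (-184/25, 37/25)

1. B_x = -184/25  [D, A, B are collinear ∩ CB ⟂ DA]
2. B_y = 37/25  [D, A, B are collinear ∩ CB ⟂ DA]
   → B = (-184/25, 37/25)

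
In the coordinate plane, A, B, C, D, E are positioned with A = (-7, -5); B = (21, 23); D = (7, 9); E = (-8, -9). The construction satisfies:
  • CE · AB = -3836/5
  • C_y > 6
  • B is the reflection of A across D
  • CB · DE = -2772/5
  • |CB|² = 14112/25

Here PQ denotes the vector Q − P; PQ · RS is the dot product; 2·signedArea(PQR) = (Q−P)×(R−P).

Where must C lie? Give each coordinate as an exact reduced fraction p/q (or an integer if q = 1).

1. C_x = 21/5  [CE · AB = -3836/5 ∩ CB · DE = -2772/5]
2. C_y = 31/5  [CE · AB = -3836/5 ∩ CB · DE = -2772/5]
   → C = (21/5, 31/5)

C = (21/5, 31/5)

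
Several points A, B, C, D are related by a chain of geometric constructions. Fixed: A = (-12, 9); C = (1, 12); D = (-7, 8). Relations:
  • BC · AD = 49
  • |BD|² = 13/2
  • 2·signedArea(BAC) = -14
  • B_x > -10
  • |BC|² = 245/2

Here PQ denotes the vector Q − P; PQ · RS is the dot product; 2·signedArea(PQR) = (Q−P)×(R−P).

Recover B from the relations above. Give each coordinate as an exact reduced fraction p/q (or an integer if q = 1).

B = (-19/2, 17/2)

1. B_x = -19/2  [BC · AD = 49 ∩ 2·signedArea(BAC) = -14]
2. B_y = 17/2  [BC · AD = 49 ∩ 2·signedArea(BAC) = -14]
   → B = (-19/2, 17/2)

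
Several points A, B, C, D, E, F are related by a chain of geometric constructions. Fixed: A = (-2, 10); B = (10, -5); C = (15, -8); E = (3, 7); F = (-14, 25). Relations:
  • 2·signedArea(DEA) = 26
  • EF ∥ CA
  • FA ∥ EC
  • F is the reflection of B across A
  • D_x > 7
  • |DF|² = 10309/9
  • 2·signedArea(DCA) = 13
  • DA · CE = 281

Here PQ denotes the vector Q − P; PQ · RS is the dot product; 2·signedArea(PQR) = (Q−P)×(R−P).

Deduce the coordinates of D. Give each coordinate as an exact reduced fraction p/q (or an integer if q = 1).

D = (23/3, -1)

1. D_x = 23/3  [2·signedArea(DEA) = 26 ∩ 2·signedArea(DCA) = 13]
2. D_y = -1  [2·signedArea(DEA) = 26 ∩ 2·signedArea(DCA) = 13]
   → D = (23/3, -1)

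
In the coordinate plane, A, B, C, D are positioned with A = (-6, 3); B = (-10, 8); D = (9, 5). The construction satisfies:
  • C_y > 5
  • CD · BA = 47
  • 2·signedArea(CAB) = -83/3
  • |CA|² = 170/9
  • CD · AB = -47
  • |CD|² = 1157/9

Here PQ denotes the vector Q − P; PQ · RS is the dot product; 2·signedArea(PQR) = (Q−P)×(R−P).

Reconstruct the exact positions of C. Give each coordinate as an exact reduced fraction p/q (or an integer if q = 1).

1. C_x = -7/3  [CD · BA = 47 ∩ 2·signedArea(CAB) = -83/3]
2. C_y = 16/3  [CD · BA = 47 ∩ 2·signedArea(CAB) = -83/3]
   → C = (-7/3, 16/3)

C = (-7/3, 16/3)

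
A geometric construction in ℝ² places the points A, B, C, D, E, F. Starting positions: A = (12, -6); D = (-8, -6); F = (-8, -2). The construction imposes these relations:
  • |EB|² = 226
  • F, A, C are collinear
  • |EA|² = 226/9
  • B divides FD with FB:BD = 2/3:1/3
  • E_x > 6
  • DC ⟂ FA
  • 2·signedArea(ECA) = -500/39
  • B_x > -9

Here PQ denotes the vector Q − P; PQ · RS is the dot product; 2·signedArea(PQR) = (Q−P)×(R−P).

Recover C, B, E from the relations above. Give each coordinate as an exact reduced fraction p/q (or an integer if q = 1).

1. C_x = -94/13  [F, A, C are collinear ∩ DC ⟂ FA]
2. C_y = -28/13  [F, A, C are collinear ∩ DC ⟂ FA]
   → C = (-94/13, -28/13)
3. B_x = -8  [B divides FD with FB:BD = 2/3:1/3]
4. B_y = -14/3  [B divides FD with FB:BD = 2/3:1/3]
   → B = (-8, -14/3)
5. E_x = 7  [line 50/13·x + 250/13·y + 3200/39 = 0 ∩ |EB|² = 226]
6. E_y = -17/3  [line 50/13·x + 250/13·y + 3200/39 = 0 ∩ |EB|² = 226]
   → E = (7, -17/3)

B = (-8, -14/3)
C = (-94/13, -28/13)
E = (7, -17/3)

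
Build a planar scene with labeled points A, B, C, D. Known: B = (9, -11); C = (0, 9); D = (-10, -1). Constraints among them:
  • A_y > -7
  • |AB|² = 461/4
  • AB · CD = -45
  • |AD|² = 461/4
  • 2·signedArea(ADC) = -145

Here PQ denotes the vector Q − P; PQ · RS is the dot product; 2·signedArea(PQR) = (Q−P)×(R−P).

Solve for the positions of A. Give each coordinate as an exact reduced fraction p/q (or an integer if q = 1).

1. A_x = -1/2  [2·signedArea(ADC) = -145 ∩ AB · CD = -45]
2. A_y = -6  [2·signedArea(ADC) = -145 ∩ AB · CD = -45]
   → A = (-1/2, -6)

A = (-1/2, -6)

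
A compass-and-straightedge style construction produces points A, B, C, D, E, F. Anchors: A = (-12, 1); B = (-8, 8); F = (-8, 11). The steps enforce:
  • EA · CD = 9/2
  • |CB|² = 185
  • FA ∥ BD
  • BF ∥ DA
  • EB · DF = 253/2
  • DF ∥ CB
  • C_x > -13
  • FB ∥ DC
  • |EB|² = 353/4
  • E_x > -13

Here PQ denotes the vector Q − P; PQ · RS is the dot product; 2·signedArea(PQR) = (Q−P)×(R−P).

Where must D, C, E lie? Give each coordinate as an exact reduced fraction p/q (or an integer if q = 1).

1. D_x = -12  [BF ∥ DA ∩ FA ∥ BD]
2. D_y = -2  [BF ∥ DA ∩ FA ∥ BD]
   → D = (-12, -2)
3. C_x = -12  [DF ∥ CB ∩ FB ∥ DC]
4. C_y = -5  [DF ∥ CB ∩ FB ∥ DC]
   → C = (-12, -5)
5. E_x = -12  [EB · DF = 253/2 ∩ EA · CD = 9/2]
6. E_y = -1/2  [EB · DF = 253/2 ∩ EA · CD = 9/2]
   → E = (-12, -1/2)

C = (-12, -5)
D = (-12, -2)
E = (-12, -1/2)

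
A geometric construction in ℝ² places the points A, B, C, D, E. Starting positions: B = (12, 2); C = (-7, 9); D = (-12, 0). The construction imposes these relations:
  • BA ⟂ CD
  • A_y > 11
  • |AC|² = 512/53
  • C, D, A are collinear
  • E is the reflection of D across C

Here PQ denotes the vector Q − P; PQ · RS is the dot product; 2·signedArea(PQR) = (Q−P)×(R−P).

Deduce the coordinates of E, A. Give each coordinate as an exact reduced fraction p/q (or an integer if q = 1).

1. E_x = -2  [E is the reflection of D across C]
2. E_y = 18  [E is the reflection of D across C]
   → E = (-2, 18)
3. A_x = -291/53  [C, D, A are collinear ∩ BA ⟂ CD]
4. A_y = 621/53  [C, D, A are collinear ∩ BA ⟂ CD]
   → A = (-291/53, 621/53)

A = (-291/53, 621/53)
E = (-2, 18)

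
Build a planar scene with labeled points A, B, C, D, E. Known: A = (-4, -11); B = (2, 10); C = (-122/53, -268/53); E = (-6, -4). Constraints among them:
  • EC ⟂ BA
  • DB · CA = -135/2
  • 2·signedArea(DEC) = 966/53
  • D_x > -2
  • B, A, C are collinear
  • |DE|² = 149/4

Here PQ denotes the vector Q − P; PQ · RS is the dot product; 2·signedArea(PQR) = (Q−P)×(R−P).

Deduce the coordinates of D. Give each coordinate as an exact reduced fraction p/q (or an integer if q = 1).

1. D_x = -1  [line 90/53·x + 315/53·y + 495/106 = 0 ∩ |DE|² = 149/4]
2. D_y = -1/2  [line 90/53·x + 315/53·y + 495/106 = 0 ∩ |DE|² = 149/4]
   → D = (-1, -1/2)

D = (-1, -1/2)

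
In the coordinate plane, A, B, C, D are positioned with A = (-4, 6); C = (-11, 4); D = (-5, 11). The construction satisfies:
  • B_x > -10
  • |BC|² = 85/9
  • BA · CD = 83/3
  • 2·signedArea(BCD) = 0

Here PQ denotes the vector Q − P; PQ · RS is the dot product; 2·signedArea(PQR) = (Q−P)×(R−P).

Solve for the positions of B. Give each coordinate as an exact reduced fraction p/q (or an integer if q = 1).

1. B_x = -9  [2·signedArea(BCD) = 0 ∩ BA · CD = 83/3]
2. B_y = 19/3  [2·signedArea(BCD) = 0 ∩ BA · CD = 83/3]
   → B = (-9, 19/3)

B = (-9, 19/3)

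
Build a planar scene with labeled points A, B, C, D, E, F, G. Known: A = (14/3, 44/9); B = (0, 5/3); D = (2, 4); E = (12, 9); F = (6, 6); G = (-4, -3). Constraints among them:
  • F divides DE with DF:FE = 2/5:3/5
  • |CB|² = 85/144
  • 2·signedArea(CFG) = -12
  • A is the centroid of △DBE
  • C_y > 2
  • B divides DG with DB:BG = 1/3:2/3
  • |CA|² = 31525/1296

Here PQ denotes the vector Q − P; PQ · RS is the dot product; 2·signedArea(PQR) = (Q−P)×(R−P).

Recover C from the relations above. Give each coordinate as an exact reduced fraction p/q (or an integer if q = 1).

C = (1/2, 9/4)

1. C_x = 1/2  [line 9·x + -10·y + 18 = 0 ∩ |CB|² = 85/144]
2. C_y = 9/4  [line 9·x + -10·y + 18 = 0 ∩ |CB|² = 85/144]
   → C = (1/2, 9/4)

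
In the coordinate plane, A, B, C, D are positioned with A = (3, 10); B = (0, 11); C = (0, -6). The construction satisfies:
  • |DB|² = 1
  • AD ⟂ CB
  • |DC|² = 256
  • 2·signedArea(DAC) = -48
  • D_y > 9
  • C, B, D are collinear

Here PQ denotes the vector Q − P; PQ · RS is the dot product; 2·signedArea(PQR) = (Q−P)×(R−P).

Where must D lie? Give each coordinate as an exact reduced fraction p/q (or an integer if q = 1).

D = (0, 10)

1. D_x = 0  [C, B, D are collinear ∩ AD ⟂ CB]
2. D_y = 10  [C, B, D are collinear ∩ AD ⟂ CB]
   → D = (0, 10)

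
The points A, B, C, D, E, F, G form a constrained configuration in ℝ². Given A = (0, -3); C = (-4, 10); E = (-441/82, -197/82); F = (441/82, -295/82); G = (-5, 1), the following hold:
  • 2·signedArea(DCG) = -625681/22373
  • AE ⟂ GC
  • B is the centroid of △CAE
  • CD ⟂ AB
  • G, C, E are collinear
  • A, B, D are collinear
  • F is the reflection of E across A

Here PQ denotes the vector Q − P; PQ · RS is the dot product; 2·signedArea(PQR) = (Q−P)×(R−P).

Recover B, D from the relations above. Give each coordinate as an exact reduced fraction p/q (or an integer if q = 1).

B = (-769/246, 377/246)
D = (-13512099/1834586, 14087907/1834586)

1. B_x = -769/246  [B is the centroid of △CAE]
2. B_y = 377/246  [B is the centroid of △CAE]
   → B = (-769/246, 377/246)
3. D_x = -13512099/1834586  [A, B, D are collinear ∩ CD ⟂ AB]
4. D_y = 14087907/1834586  [A, B, D are collinear ∩ CD ⟂ AB]
   → D = (-13512099/1834586, 14087907/1834586)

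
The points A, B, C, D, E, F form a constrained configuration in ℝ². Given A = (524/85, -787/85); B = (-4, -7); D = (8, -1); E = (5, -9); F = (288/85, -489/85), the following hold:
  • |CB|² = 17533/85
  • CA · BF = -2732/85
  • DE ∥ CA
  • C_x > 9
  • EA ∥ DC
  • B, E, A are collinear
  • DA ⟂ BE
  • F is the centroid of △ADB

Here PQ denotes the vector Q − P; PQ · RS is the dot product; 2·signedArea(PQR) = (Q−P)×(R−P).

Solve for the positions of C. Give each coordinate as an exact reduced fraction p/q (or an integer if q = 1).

C = (779/85, -107/85)

1. C_x = 779/85  [DE ∥ CA ∩ EA ∥ DC]
2. C_y = -107/85  [DE ∥ CA ∩ EA ∥ DC]
   → C = (779/85, -107/85)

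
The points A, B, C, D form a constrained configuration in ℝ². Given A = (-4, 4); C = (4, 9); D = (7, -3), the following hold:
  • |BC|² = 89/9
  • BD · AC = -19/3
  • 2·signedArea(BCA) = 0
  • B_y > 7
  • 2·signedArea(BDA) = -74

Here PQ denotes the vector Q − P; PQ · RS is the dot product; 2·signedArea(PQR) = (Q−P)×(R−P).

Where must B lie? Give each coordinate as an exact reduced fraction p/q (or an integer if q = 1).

1. B_x = 4/3  [2·signedArea(BCA) = 0 ∩ 2·signedArea(BDA) = -74]
2. B_y = 22/3  [2·signedArea(BCA) = 0 ∩ 2·signedArea(BDA) = -74]
   → B = (4/3, 22/3)

B = (4/3, 22/3)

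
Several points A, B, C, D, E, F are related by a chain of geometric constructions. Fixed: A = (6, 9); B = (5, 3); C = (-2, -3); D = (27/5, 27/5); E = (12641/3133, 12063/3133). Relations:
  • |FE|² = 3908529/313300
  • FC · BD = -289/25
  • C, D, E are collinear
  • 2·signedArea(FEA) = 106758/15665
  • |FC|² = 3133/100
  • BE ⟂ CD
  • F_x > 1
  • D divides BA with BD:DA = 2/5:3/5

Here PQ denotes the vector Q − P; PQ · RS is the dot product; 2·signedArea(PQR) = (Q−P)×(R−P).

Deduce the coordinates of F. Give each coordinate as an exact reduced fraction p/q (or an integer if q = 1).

1. F_x = 17/10  [2·signedArea(FEA) = 106758/15665 ∩ FC · BD = -289/25]
2. F_y = 6/5  [2·signedArea(FEA) = 106758/15665 ∩ FC · BD = -289/25]
   → F = (17/10, 6/5)

F = (17/10, 6/5)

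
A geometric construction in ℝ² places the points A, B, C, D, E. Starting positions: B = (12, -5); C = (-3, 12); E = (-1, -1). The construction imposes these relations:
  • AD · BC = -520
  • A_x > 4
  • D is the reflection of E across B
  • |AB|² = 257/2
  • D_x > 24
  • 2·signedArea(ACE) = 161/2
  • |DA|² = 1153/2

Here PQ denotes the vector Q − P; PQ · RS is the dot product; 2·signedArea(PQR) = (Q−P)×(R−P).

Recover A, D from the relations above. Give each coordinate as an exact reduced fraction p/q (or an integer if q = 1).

1. D_x = 25  [D is the reflection of E across B]
2. D_y = -9  [D is the reflection of E across B]
   → D = (25, -9)
3. A_x = 9/2  [2·signedArea(ACE) = 161/2 ∩ AD · BC = -520]
4. A_y = 7/2  [2·signedArea(ACE) = 161/2 ∩ AD · BC = -520]
   → A = (9/2, 7/2)

A = (9/2, 7/2)
D = (25, -9)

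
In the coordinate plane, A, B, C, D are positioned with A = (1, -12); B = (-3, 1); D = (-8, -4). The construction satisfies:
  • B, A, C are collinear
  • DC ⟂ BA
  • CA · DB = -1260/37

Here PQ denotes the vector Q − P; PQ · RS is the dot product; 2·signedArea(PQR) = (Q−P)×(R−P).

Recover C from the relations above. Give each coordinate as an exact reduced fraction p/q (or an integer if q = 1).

1. C_x = -75/37  [B, A, C are collinear ∩ DC ⟂ BA]
2. C_y = -80/37  [B, A, C are collinear ∩ DC ⟂ BA]
   → C = (-75/37, -80/37)

C = (-75/37, -80/37)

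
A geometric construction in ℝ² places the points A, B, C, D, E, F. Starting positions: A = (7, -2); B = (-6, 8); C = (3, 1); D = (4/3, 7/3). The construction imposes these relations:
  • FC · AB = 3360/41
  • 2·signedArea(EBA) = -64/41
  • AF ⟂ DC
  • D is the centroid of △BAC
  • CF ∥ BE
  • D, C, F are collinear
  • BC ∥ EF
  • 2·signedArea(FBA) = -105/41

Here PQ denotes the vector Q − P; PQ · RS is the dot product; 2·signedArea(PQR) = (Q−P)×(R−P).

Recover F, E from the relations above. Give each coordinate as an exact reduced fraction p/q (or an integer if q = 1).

E = (-86/41, 200/41)
F = (283/41, -87/41)

1. F_x = 283/41  [D, C, F are collinear ∩ AF ⟂ DC]
2. F_y = -87/41  [D, C, F are collinear ∩ AF ⟂ DC]
   → F = (283/41, -87/41)
3. E_x = -86/41  [BC ∥ EF ∩ CF ∥ BE]
4. E_y = 200/41  [BC ∥ EF ∩ CF ∥ BE]
   → E = (-86/41, 200/41)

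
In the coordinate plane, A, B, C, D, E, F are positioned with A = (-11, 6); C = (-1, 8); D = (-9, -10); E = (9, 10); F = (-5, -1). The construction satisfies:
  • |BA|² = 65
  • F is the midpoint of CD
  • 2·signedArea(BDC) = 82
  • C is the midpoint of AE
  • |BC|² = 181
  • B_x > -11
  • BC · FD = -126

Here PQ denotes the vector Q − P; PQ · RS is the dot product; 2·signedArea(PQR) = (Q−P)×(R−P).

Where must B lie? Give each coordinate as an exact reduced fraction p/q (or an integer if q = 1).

B = (-10, -2)

1. B_x = -10  [BC · FD = -126 ∩ 2·signedArea(BDC) = 82]
2. B_y = -2  [BC · FD = -126 ∩ 2·signedArea(BDC) = 82]
   → B = (-10, -2)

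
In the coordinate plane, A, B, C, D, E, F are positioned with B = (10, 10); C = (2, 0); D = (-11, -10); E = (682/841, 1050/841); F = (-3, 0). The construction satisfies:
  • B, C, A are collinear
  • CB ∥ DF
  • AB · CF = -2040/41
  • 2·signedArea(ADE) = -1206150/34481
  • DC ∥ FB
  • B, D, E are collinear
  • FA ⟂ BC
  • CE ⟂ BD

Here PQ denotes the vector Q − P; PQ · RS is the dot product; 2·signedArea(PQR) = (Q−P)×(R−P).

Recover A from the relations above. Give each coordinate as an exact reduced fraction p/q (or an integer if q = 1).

A = (2/41, -100/41)

1. A_x = 2/41  [B, C, A are collinear ∩ FA ⟂ BC]
2. A_y = -100/41  [B, C, A are collinear ∩ FA ⟂ BC]
   → A = (2/41, -100/41)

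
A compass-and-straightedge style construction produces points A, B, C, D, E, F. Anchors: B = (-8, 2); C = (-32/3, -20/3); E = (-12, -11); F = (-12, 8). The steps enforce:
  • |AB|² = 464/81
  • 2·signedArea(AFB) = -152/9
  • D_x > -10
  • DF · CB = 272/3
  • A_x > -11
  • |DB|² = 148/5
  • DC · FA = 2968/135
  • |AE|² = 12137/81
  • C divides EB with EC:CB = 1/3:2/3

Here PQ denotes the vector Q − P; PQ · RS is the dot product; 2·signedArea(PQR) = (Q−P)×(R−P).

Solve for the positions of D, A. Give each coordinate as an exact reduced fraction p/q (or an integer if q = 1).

1. D_x = -48/5  [line -8/3·x + -26/3·y + -160/3 = 0 ∩ |DB|² = 148/5]
2. D_y = -16/5  [line -8/3·x + -26/3·y + -160/3 = 0 ∩ |DB|² = 148/5]
   → D = (-48/5, -16/5)
3. A_x = -92/9  [2·signedArea(AFB) = -152/9 ∩ DC · FA = 2968/135]
4. A_y = 10/9  [2·signedArea(AFB) = -152/9 ∩ DC · FA = 2968/135]
   → A = (-92/9, 10/9)

A = (-92/9, 10/9)
D = (-48/5, -16/5)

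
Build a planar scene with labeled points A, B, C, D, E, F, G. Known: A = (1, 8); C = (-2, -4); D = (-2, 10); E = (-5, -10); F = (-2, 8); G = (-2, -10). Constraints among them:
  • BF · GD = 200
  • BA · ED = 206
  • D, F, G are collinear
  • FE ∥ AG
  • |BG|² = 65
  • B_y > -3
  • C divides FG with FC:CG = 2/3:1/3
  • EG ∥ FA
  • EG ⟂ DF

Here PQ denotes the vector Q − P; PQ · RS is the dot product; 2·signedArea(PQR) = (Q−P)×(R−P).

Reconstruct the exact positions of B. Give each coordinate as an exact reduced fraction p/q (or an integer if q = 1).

B = (-1, -2)

1. B_x = -1  [BA · ED = 206 ∩ BF · GD = 200]
2. B_y = -2  [BA · ED = 206 ∩ BF · GD = 200]
   → B = (-1, -2)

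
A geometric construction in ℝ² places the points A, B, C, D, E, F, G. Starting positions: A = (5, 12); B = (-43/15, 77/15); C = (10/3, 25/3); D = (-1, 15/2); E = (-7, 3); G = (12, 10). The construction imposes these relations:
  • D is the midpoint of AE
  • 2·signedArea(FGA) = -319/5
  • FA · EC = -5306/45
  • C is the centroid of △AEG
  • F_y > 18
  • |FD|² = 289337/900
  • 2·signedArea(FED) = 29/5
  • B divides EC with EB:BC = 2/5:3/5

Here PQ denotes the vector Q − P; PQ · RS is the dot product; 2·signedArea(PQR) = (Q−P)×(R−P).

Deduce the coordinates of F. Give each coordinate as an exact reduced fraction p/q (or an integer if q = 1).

F = (193/15, 283/15)

1. F_x = 193/15  [2·signedArea(FED) = 29/5 ∩ FA · EC = -5306/45]
2. F_y = 283/15  [2·signedArea(FED) = 29/5 ∩ FA · EC = -5306/45]
   → F = (193/15, 283/15)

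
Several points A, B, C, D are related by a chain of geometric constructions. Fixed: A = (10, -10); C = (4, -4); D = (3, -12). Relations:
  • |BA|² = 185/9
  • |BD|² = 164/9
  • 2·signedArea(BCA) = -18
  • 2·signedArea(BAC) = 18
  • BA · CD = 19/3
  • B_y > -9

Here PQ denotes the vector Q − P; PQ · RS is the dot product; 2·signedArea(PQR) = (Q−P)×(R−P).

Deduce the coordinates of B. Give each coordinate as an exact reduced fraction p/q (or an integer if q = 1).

1. B_x = 17/3  [2·signedArea(BAC) = 18 ∩ BA · CD = 19/3]
2. B_y = -26/3  [2·signedArea(BAC) = 18 ∩ BA · CD = 19/3]
   → B = (17/3, -26/3)

B = (17/3, -26/3)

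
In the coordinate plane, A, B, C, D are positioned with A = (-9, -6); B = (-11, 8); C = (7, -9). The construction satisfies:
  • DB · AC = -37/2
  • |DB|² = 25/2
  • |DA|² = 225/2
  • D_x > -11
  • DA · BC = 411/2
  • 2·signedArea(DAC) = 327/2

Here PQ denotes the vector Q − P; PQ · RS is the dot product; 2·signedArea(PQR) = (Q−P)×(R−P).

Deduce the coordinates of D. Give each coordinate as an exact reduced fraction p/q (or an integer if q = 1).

D = (-21/2, 9/2)

1. D_x = -21/2  [DA · BC = 411/2 ∩ 2·signedArea(DAC) = 327/2]
2. D_y = 9/2  [DA · BC = 411/2 ∩ 2·signedArea(DAC) = 327/2]
   → D = (-21/2, 9/2)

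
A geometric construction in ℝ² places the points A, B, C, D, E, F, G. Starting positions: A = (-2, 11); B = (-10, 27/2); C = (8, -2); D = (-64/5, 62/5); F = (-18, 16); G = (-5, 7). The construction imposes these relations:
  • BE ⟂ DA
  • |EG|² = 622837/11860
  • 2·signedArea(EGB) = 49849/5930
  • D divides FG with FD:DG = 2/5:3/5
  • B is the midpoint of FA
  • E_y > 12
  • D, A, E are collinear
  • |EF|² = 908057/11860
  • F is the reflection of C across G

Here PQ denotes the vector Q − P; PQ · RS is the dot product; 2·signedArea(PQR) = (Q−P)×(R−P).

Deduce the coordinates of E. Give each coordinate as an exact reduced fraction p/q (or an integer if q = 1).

1. E_x = -30203/2965  [D, A, E are collinear ∩ BE ⟂ DA]
2. E_y = 71523/5930  [D, A, E are collinear ∩ BE ⟂ DA]
   → E = (-30203/2965, 71523/5930)

E = (-30203/2965, 71523/5930)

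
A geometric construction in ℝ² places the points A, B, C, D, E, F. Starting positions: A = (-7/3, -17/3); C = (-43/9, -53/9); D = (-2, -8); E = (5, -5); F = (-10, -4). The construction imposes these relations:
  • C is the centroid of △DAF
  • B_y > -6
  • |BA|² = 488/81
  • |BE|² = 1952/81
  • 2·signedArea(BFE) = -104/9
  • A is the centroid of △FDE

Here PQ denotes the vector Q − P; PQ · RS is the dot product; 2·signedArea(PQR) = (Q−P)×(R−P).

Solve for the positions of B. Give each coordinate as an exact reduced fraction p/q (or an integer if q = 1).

B = (1/9, -49/9)

1. B_x = 1/9  [line 1·x + 15·y + 734/9 = 0 ∩ |BE|² = 1952/81]
2. B_y = -49/9  [line 1·x + 15·y + 734/9 = 0 ∩ |BE|² = 1952/81]
   → B = (1/9, -49/9)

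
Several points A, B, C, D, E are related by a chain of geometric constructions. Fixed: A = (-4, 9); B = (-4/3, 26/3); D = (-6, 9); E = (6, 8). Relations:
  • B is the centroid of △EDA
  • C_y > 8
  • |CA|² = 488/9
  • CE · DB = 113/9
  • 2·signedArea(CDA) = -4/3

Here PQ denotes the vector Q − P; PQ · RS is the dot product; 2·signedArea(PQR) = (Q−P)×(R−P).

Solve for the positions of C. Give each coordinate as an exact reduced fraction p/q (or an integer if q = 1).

1. C_x = 10/3  [2·signedArea(CDA) = -4/3 ∩ CE · DB = 113/9]
2. C_y = 25/3  [2·signedArea(CDA) = -4/3 ∩ CE · DB = 113/9]
   → C = (10/3, 25/3)

C = (10/3, 25/3)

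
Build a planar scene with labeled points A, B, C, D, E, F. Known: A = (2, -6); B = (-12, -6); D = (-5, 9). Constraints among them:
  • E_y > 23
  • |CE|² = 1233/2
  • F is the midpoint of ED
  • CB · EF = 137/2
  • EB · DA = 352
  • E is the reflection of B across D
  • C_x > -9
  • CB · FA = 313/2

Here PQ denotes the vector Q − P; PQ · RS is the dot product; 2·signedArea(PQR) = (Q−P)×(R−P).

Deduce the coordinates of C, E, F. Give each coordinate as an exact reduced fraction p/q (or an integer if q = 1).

C = (-17/2, 3/2)
E = (2, 24)
F = (-3/2, 33/2)

1. E_x = 2  [E is the reflection of B across D]
2. E_y = 24  [E is the reflection of B across D]
   → E = (2, 24)
3. F_x = -3/2  [F is the midpoint of ED]
4. F_y = 33/2  [F is the midpoint of ED]
   → F = (-3/2, 33/2)
5. C_x = -17/2  [CB · EF = 137/2 ∩ CB · FA = 313/2]
6. C_y = 3/2  [CB · EF = 137/2 ∩ CB · FA = 313/2]
   → C = (-17/2, 3/2)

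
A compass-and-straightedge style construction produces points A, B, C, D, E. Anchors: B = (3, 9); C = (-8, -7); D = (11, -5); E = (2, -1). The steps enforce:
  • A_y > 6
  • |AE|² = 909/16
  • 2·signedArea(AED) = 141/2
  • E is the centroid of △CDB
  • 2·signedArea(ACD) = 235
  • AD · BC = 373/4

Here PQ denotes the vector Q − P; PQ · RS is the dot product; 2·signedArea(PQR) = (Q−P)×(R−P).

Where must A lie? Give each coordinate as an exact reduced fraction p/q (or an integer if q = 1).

1. A_x = 11/4  [2·signedArea(ACD) = 235 ∩ AD · BC = 373/4]
2. A_y = 13/2  [2·signedArea(ACD) = 235 ∩ AD · BC = 373/4]
   → A = (11/4, 13/2)

A = (11/4, 13/2)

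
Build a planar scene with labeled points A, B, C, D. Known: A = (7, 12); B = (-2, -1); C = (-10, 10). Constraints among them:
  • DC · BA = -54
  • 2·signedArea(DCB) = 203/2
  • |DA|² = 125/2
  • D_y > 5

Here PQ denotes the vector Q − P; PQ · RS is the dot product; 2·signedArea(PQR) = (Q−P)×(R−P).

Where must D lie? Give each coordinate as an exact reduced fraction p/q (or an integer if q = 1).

1. D_x = 5/2  [DC · BA = -54 ∩ 2·signedArea(DCB) = 203/2]
2. D_y = 11/2  [DC · BA = -54 ∩ 2·signedArea(DCB) = 203/2]
   → D = (5/2, 11/2)

D = (5/2, 11/2)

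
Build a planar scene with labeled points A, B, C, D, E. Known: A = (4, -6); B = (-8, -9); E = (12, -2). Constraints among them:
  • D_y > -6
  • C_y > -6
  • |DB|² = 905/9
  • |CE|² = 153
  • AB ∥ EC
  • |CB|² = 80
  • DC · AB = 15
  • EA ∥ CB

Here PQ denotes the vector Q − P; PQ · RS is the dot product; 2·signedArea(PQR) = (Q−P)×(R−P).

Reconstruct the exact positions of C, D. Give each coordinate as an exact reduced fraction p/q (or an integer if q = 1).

C = (0, -5)
D = (4/3, -16/3)

1. C_x = 0  [EA ∥ CB ∩ AB ∥ EC]
2. C_y = -5  [EA ∥ CB ∩ AB ∥ EC]
   → C = (0, -5)
3. D_x = 4/3  [line 12·x + 3·y + 0 = 0 ∩ |DB|² = 905/9]
4. D_y = -16/3  [line 12·x + 3·y + 0 = 0 ∩ |DB|² = 905/9]
   → D = (4/3, -16/3)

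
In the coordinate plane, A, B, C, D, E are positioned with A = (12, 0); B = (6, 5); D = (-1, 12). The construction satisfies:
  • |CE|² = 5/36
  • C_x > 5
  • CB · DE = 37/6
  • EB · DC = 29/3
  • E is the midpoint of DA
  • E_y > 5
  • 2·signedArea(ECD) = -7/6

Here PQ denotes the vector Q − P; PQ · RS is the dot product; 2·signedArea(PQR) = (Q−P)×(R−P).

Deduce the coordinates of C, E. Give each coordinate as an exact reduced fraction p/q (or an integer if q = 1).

C = (17/3, 17/3)
E = (11/2, 6)

1. E_x = 11/2  [E is the midpoint of DA]
2. E_y = 6  [E is the midpoint of DA]
   → E = (11/2, 6)
3. C_x = 17/3  [CB · DE = 37/6 ∩ EB · DC = 29/3]
4. C_y = 17/3  [CB · DE = 37/6 ∩ EB · DC = 29/3]
   → C = (17/3, 17/3)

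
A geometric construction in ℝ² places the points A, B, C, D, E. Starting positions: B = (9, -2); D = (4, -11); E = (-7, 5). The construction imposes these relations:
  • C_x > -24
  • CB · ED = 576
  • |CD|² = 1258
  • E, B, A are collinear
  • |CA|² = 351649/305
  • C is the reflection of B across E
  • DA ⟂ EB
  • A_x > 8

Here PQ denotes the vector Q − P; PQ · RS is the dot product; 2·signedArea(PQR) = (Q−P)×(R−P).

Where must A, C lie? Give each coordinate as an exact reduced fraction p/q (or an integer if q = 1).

1. A_x = 2473/305  [E, B, A are collinear ∩ DA ⟂ EB]
2. A_y = -491/305  [E, B, A are collinear ∩ DA ⟂ EB]
   → A = (2473/305, -491/305)
3. C_x = -23  [C is the reflection of B across E]
4. C_y = 12  [C is the reflection of B across E]
   → C = (-23, 12)

A = (2473/305, -491/305)
C = (-23, 12)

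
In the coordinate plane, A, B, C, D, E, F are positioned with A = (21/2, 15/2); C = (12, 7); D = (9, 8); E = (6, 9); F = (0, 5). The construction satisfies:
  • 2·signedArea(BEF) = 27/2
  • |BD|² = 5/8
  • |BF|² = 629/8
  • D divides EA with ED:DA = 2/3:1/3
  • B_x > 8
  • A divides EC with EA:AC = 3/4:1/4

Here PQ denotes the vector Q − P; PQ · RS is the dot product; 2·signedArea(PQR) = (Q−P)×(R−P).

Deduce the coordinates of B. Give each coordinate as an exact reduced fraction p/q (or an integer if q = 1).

1. B_x = 33/4  [line 4·x + -6·y + 33/2 = 0 ∩ |BF|² = 629/8]
2. B_y = 33/4  [line 4·x + -6·y + 33/2 = 0 ∩ |BF|² = 629/8]
   → B = (33/4, 33/4)

B = (33/4, 33/4)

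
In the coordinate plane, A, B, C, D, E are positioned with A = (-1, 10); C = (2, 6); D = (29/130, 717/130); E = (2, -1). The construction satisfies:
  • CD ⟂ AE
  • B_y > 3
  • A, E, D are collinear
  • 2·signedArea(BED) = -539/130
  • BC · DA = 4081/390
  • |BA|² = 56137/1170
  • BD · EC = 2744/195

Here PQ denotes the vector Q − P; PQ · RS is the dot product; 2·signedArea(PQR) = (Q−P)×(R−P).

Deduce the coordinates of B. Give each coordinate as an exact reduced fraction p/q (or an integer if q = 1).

1. B_x = 183/130  [BC · DA = 4081/390 ∩ 2·signedArea(BED) = -539/130]
2. B_y = 1367/390  [BC · DA = 4081/390 ∩ 2·signedArea(BED) = -539/130]
   → B = (183/130, 1367/390)

B = (183/130, 1367/390)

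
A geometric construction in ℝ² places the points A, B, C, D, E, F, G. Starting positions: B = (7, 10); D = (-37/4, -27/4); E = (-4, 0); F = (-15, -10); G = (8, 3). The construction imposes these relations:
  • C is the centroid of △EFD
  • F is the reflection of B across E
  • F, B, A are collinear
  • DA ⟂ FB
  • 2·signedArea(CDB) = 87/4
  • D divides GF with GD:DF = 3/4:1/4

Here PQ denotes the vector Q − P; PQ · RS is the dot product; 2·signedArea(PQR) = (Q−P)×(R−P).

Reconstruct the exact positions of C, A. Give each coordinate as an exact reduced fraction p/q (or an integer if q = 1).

1. C_x = -113/12  [C is the centroid of △EFD]
2. C_y = -67/12  [C is the centroid of △EFD]
   → C = (-113/12, -67/12)
3. A_x = -9047/884  [F, B, A are collinear ∩ DA ⟂ FB]
4. A_y = -2505/442  [F, B, A are collinear ∩ DA ⟂ FB]
   → A = (-9047/884, -2505/442)

A = (-9047/884, -2505/442)
C = (-113/12, -67/12)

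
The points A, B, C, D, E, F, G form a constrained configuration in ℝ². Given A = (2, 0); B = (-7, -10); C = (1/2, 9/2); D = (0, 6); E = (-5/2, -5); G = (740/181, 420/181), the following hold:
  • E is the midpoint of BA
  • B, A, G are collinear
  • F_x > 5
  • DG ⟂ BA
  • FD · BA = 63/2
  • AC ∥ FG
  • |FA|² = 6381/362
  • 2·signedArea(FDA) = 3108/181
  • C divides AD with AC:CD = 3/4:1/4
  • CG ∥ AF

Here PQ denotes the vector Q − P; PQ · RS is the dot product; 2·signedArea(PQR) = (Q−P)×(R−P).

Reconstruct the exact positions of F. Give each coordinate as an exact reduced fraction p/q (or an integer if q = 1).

1. F_x = 2023/362  [AC ∥ FG ∩ CG ∥ AF]
2. F_y = -789/362  [AC ∥ FG ∩ CG ∥ AF]
   → F = (2023/362, -789/362)

F = (2023/362, -789/362)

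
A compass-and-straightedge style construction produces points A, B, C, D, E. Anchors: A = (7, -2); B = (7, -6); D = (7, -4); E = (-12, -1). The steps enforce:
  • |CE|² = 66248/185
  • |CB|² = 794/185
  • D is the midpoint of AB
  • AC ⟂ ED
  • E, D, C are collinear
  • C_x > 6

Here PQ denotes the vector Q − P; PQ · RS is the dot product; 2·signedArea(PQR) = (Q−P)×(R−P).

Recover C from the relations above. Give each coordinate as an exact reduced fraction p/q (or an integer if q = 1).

1. C_x = 1238/185  [E, D, C are collinear ∩ AC ⟂ ED]
2. C_y = -731/185  [E, D, C are collinear ∩ AC ⟂ ED]
   → C = (1238/185, -731/185)

C = (1238/185, -731/185)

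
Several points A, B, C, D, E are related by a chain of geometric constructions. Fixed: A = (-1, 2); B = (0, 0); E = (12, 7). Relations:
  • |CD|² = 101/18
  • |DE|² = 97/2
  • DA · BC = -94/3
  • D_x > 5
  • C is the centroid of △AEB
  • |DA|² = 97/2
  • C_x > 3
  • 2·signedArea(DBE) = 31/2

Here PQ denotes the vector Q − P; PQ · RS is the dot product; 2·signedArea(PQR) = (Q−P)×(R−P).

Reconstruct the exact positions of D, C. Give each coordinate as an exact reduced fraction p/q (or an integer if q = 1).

1. D_x = 11/2  [line -7·x + 12·y + -31/2 = 0 ∩ |DA|² = 97/2]
2. D_y = 9/2  [line -7·x + 12·y + -31/2 = 0 ∩ |DA|² = 97/2]
   → D = (11/2, 9/2)
3. C_x = 11/3  [C is the centroid of △AEB]
4. C_y = 3  [C is the centroid of △AEB]
   → C = (11/3, 3)

C = (11/3, 3)
D = (11/2, 9/2)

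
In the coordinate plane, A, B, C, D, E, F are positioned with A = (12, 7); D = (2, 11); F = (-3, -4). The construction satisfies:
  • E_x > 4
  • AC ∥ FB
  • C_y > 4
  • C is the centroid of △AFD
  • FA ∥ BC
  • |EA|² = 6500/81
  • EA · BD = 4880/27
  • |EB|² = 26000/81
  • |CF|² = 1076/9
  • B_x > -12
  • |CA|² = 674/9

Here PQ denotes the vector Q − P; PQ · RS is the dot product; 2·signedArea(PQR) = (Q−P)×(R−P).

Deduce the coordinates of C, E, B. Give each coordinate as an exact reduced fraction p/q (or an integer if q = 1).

B = (-34/3, -19/3)
C = (11/3, 14/3)
E = (38/9, 23/9)

1. C_x = 11/3  [C is the centroid of △AFD]
2. C_y = 14/3  [C is the centroid of △AFD]
   → C = (11/3, 14/3)
3. B_x = -34/3  [FA ∥ BC ∩ AC ∥ FB]
4. B_y = -19/3  [FA ∥ BC ∩ AC ∥ FB]
   → B = (-34/3, -19/3)
5. E_x = 38/9  [line -40/3·x + -52/3·y + 2716/27 = 0 ∩ |EB|² = 26000/81]
6. E_y = 23/9  [line -40/3·x + -52/3·y + 2716/27 = 0 ∩ |EB|² = 26000/81]
   → E = (38/9, 23/9)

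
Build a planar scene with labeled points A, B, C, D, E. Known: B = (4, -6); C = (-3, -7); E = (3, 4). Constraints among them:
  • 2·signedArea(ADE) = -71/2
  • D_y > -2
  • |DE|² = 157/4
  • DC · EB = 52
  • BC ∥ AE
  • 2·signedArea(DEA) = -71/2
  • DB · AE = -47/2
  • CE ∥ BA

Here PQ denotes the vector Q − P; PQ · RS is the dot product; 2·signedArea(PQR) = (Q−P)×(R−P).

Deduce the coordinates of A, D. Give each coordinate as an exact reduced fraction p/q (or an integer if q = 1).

A = (10, 5)
D = (0, -3/2)

1. A_x = 10  [BC ∥ AE ∩ CE ∥ BA]
2. A_y = 5  [BC ∥ AE ∩ CE ∥ BA]
   → A = (10, 5)
3. D_x = 0  [2·signedArea(DEA) = -71/2 ∩ DB · AE = -47/2]
4. D_y = -3/2  [2·signedArea(DEA) = -71/2 ∩ DB · AE = -47/2]
   → D = (0, -3/2)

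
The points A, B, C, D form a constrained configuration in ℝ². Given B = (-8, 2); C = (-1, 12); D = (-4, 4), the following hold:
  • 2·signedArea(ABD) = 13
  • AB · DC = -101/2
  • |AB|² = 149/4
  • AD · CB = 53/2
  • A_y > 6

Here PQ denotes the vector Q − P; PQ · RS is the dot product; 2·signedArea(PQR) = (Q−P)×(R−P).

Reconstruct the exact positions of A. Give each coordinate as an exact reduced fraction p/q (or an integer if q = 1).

A = (-9/2, 7)

1. A_x = -9/2  [AB · DC = -101/2 ∩ AD · CB = 53/2]
2. A_y = 7  [AB · DC = -101/2 ∩ AD · CB = 53/2]
   → A = (-9/2, 7)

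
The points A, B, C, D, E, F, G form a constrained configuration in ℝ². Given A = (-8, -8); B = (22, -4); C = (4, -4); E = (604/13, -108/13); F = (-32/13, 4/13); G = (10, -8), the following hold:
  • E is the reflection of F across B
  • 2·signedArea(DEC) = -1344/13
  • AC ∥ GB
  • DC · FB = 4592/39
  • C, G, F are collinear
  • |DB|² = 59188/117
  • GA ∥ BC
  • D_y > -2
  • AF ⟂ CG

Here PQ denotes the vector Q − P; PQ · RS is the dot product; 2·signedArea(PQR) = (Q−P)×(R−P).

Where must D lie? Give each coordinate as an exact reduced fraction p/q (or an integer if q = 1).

1. D_x = -4/13  [2·signedArea(DEC) = -1344/13 ∩ DC · FB = 4592/39]
2. D_y = -44/39  [2·signedArea(DEC) = -1344/13 ∩ DC · FB = 4592/39]
   → D = (-4/13, -44/39)

D = (-4/13, -44/39)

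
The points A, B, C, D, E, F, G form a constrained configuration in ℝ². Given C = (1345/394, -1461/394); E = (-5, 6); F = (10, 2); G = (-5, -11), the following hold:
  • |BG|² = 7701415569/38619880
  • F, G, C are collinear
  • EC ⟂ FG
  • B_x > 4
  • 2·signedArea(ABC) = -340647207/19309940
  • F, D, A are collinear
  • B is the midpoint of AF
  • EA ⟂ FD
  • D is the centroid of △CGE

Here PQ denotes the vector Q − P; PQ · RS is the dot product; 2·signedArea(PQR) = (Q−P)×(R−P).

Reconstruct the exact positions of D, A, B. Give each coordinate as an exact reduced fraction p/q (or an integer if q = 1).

1. D_x = -865/394  [D is the centroid of △CGE]
2. D_y = -3431/1182  [D is the centroid of △CGE]
   → D = (-865/394, -3431/1182)
3. A_x = -14760047/9654970  [F, D, A are collinear ∩ EA ⟂ FD]
4. A_y = -25437891/9654970  [F, D, A are collinear ∩ EA ⟂ FD]
   → A = (-14760047/9654970, -25437891/9654970)
5. B_x = 81789653/19309940  [B is the midpoint of AF]
6. B_y = -6127951/19309940  [B is the midpoint of AF]
   → B = (81789653/19309940, -6127951/19309940)

A = (-14760047/9654970, -25437891/9654970)
B = (81789653/19309940, -6127951/19309940)
D = (-865/394, -3431/1182)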